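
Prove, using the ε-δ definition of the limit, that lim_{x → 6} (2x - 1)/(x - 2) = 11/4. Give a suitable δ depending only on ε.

δ = min(2, (8/3)ε)

Fix ε > 0. We want δ > 0 with 0 < |x − 6| < δ ⇒ |(2x - 1)/(x - 2) − (11/4)| < ε.
Combining over a common denominator, (2x - 1)/(x - 2) − (11/4) = [(2x - 1)·4 − 11·(x - 2)] / [4·(x - 2)] = -3(x − 6) / (4(x - 2)).
So |(2x - 1)/(x - 2) − (11/4)| = 3|x − 6| / (4·|x − 2|).
Restrict δ ≤ 2. Then |x − 6| < 2 gives |x − 2| = |(x − 6) + 4| ≥ 4 − 2 = 2.
Hence |(2x - 1)/(x - 2) − (11/4)| < 3|x − 6|/(4·2) = (3/8)|x − 6|, which is < ε once |x − 6| < (8/3)ε.
Take δ = min(2, (8/3)ε). Then 0 < |x − 6| < δ forces both bounds, so |(2x - 1)/(x - 2) − (11/4)| < ε.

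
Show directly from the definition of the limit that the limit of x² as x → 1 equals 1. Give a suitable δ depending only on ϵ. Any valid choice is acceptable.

δ = min(1, ϵ/3)

Suppose ϵ > 0. We seek δ > 0 with 0 < |x − 1| < δ ⇒ |x² − 1| < ϵ.
Factor: x² − 1 = (x − 1)(x + 1), so |x² − 1| = |x − 1|·|x + 1|.
Impose δ ≤ 1 so that |x| < 2; then |x + 1| ≤ 3.
Hence |x² − 1| ≤ 3|x − 1|, which is < ϵ once |x − 1| < ϵ/3.
Take δ = min(1, ϵ/3). If 0 < |x − 1| < δ then both bounds hold and |x² − 1| ≤ 3|x − 1| < 3·(ϵ/3) = ϵ.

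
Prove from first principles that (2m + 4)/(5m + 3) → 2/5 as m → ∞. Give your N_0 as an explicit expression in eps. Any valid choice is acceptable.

Let eps > 0. For m ≥ 1, |(2m + 4)/(5m + 3) − (2/5)| = |14|/(5(5m + 3)) = 14/(5(5m + 3)).
Since 5m + 3 ≥ 5m for m ≥ 1, this is ≤ 14/(5·5m) = (14/25)/m.
So |(2m + 4)/(5m + 3) − (2/5)| < eps whenever m > (14/25)/eps.
Take N_0 = (14/25)/eps. If m > N_0 then |(2m + 4)/(5m + 3) − (2/5)| ≤ (14/25)/m < eps.

N_0 = (14/25)/eps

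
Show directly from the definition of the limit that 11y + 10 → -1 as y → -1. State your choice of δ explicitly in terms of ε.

δ = ε/11

Suppose ε > 0. We need δ > 0 so that 0 < |y + 1| < δ implies |(11y + 10) + 1| < ε.
|(11y + 10) + 1| = |11y + 11| = 11|y + 1|.
Thus it suffices that |y + 1| < ε/11.
Choosing δ = ε/11 gives |(11y + 10) + 1| = 11|y + 1| < ε whenever |y + 1| < δ.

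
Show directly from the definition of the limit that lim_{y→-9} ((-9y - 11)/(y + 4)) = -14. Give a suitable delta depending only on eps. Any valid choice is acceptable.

delta = min(5/2, (1/2)eps)

Suppose eps > 0. We want delta > 0 with 0 < |y + 9| < delta ⇒ |(-9y - 11)/(y + 4) + 14| < eps.
Combining over a common denominator, (-9y - 11)/(y + 4) + 14 = [(-9y - 11)·(-5) − 70·(y + 4)] / [(-5)·(y + 4)] = -25(y + 9) / ((-5)(y + 4)).
So |(-9y - 11)/(y + 4) + 14| = 25|y + 9| / (5·|y + 4|).
Restrict delta ≤ 5/2. Then |y + 9| < 5/2 gives |y + 4| = |(y + 9) + (-5)| ≥ 5 − 5/2 = 5/2.
Hence |(-9y - 11)/(y + 4) + 14| < 25|y + 9|/(5·(5/2)) = 2|y + 9|, which is < eps once |y + 9| < (1/2)eps.
Take delta = min(5/2, (1/2)eps). Then 0 < |y + 9| < delta forces both bounds, so |(-9y - 11)/(y + 4) + 14| < eps.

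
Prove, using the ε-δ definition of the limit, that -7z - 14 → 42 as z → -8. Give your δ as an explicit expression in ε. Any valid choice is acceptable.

Fix ε > 0. We need δ > 0 so that 0 < |z + 8| < δ implies |(-7z - 14) − 42| < ε.
Since (-7z - 14) − 42 = -7(z + 8), we have |(-7z - 14) − 42| = 7|z + 8|.
So 7|z + 8| < ε exactly when |z + 8| < ε/7.
Choosing δ = ε/7 gives |(-7z - 14) − 42| = 7|z + 8| < ε whenever |z + 8| < δ.

δ = ε/7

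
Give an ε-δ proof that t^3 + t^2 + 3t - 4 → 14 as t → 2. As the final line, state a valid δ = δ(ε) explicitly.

Let ε > 0. We want δ > 0 such that 0 < |t − 2| < δ implies |(t^3 + t^2 + 3t - 4) − 14| < ε.
(t^3 + t^2 + 3t - 4) − 14 = t^3 + t^2 + 3t - 18 = (t − 2)(t^2 + 3t + 9).
So |(t^3 + t^2 + 3t - 4) − 14| = |t − 2|·|t^2 + 3t + 9|.
Require δ ≤ 1. Then |t − 2| < 1 gives |t| < 3, and by the triangle inequality |t^2 + 3t + 9| ≤ 3^2 + 3·3 + 9 = 27.
Hence |(t^3 + t^2 + 3t - 4) − 14| ≤ 27|t − 2| < ε provided |t − 2| < ε/27.
Take δ = min(1, ε/27). Then 0 < |t − 2| < δ gives both |t − 2| < 1 and |t − 2| < ε/27, so |(t^3 + t^2 + 3t - 4) − 14| < ε.

δ = min(1, ε/27)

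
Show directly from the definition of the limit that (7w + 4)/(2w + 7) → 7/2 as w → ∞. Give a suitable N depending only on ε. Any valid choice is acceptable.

N = (41/4)/ε

Let ε > 0. We seek N > 0 such that w > N implies |(7w + 4)/(2w + 7) − (7/2)| < ε.
(7w + 4)/(2w + 7) − (7/2) = (2(7w + 4) − 7(2w + 7)) / (2(2w + 7)) = -41/(2(2w + 7)).
For w > 0 we have 2w + 7 > 2w, so |(7w + 4)/(2w + 7) − (7/2)| = 41/(2(2w + 7)) < 41/(2·2w) = (41/4)/w.
Thus |(7w + 4)/(2w + 7) − (7/2)| < ε whenever w > (41/4)/ε.
Take N = (41/4)/ε. If w > N then |(7w + 4)/(2w + 7) − (7/2)| < (41/4)/w < ε.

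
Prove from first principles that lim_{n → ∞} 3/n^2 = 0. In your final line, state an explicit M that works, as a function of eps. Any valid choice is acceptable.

Suppose eps > 0. For n ≥ 1, |3/n^2 − 0| = 3/n^2.
3/n^2 < eps ⇔ n^2 > 3/eps ⇔ n > (3/eps)^{1/2}.
Take M = (3/eps)^{1/2}. Then n > M implies 3/n^2 < eps.

M = (3/eps)^{1/2}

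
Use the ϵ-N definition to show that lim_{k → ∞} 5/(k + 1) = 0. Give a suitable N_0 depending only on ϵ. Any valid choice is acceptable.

N_0 = 5/ϵ

Let ϵ > 0. For k ≥ 1, |5/(k + 1) − 0| = 5/(k + 1) ≤ 5/k.
We need 5/k < ϵ, i.e. k > 5/ϵ.
Take N_0 = 5/ϵ. If k > N_0 then |5/(k + 1)| ≤ 5/k < ϵ.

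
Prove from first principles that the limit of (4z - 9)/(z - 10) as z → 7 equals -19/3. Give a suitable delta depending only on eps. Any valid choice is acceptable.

delta = min(3/2, (9/62)eps)

Let eps > 0. We want delta > 0 with 0 < |z − 7| < delta ⇒ |(4z - 9)/(z - 10) + 19/3| < eps.
Combining over a common denominator, (4z - 9)/(z - 10) + 19/3 = [(4z - 9)·(-3) − 19·(z - 10)] / [(-3)·(z - 10)] = -31(z − 7) / ((-3)(z - 10)).
So |(4z - 9)/(z - 10) + 19/3| = 31|z − 7| / (3·|z − 10|).
Require delta ≤ 3/2, so |z − 10| ≥ |-3| − |z − 7| > 3 − 3/2 = 3/2.
Hence |(4z - 9)/(z - 10) + 19/3| < 31|z − 7|/(3·(3/2)) = (62/9)|z − 7|, which is < eps once |z − 7| < (9/62)eps.
Take delta = min(3/2, (9/62)eps). Then 0 < |z − 7| < delta forces both bounds, so |(4z - 9)/(z - 10) + 19/3| < eps.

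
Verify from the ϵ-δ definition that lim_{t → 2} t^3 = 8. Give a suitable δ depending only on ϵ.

Let ϵ > 0 be given. We seek δ > 0 with 0 < |t − 2| < δ ⇒ |t^3 − 8| < ϵ.
Factor: t^3 − 8 = (t − 2)(t^2 + 2t + 4), so |t^3 − 8| = |t − 2|·|t^2 + 2t + 4|.
Impose δ ≤ 1 so that |t| < 3; then |t^2 + 2t + 4| ≤ 19.
Hence |t^3 − 8| ≤ 19|t − 2|, which is < ϵ once |t − 2| < ϵ/19.
Take δ = min(1, ϵ/19). If 0 < |t − 2| < δ then both bounds hold and |t^3 − 8| ≤ 19|t − 2| < 19·(ϵ/19) = ϵ.

δ = min(1, ϵ/19)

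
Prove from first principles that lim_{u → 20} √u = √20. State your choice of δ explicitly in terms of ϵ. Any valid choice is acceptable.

Fix ϵ > 0. We want δ > 0 such that 0 < |u − 20| < δ implies |√u − √20| < ϵ.
Multiplying by the conjugate, |√u − √20| = |u − 20|/(√u + √20).
Restrict δ ≤ 20 so that |u − 20| < 20 forces u > 0, and then √u + √20 > √20.
Hence |√u − √20| < |u − 20|/√20, which is < ϵ once |u − 20| < √20·ϵ.
Take δ = min(20, √20·ϵ). If 0 < |u − 20| < δ then u > 0 and |√u − √20| < |u − 20|/√20 < ϵ.

δ = min(20, √20·ϵ)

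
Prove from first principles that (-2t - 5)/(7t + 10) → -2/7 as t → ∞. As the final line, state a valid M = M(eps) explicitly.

M = (15/49)/eps

Suppose eps > 0. We seek M > 0 such that t > M implies |(-2t - 5)/(7t + 10) + 2/7| < eps.
(-2t - 5)/(7t + 10) + 2/7 = (7(-2t - 5) − (-2)(7t + 10)) / (7(7t + 10)) = -15/(7(7t + 10)).
For t > 0 we have 7t + 10 > 7t, so |(-2t - 5)/(7t + 10) + 2/7| = 15/(7(7t + 10)) < 15/(7·7t) = (15/49)/t.
Thus |(-2t - 5)/(7t + 10) + 2/7| < eps whenever t > (15/49)/eps.
Take M = (15/49)/eps. If t > M then |(-2t - 5)/(7t + 10) + 2/7| < (15/49)/t < eps.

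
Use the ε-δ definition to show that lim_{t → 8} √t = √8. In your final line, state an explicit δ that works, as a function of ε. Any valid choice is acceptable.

δ = min(8, √8·ε)

Suppose ε > 0. We want δ > 0 such that 0 < |t − 8| < δ implies |√t − √8| < ε.
Rationalise: √t − √8 = (t − 8)/(√t + √8), so |√t − √8| = |t − 8|/(√t + √8).
Restrict δ ≤ 8 so that |t − 8| < 8 forces t > 0, and then √t + √8 > √8.
Hence |√t − √8| < |t − 8|/√8, which is < ε once |t − 8| < √8·ε.
Take δ = min(8, √8·ε). If 0 < |t − 8| < δ then t > 0 and |√t − √8| < |t − 8|/√8 < ε.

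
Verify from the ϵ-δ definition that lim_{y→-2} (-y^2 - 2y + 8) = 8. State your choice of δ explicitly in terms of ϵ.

δ = min(1, ϵ/3)

Let ϵ > 0 be given. We want δ > 0 such that 0 < |y + 2| < δ implies |(-y^2 - 2y + 8) − 8| < ϵ.
(-y^2 - 2y + 8) − 8 = -y^2 - 2y = (y + 2)(-y).
So |(-y^2 - 2y + 8) − 8| = |y + 2|·|-y|.
Assume first that |y + 2| < 1, so |y| < 3. Then |-y| ≤ 3 = 3.
Hence |(-y^2 - 2y + 8) − 8| ≤ 3|y + 2| < ϵ provided |y + 2| < ϵ/3.
Take δ = min(1, ϵ/3). Then 0 < |y + 2| < δ gives both |y + 2| < 1 and |y + 2| < ϵ/3, so |(-y^2 - 2y + 8) − 8| < ϵ.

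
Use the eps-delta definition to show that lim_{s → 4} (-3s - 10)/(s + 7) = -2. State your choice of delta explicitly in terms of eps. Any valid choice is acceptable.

Let eps > 0. We want delta > 0 with 0 < |s − 4| < delta ⇒ |(-3s - 10)/(s + 7) + 2| < eps.
Combining over a common denominator, (-3s - 10)/(s + 7) + 2 = [(-3s - 10)·11 − (-22)·(s + 7)] / [11·(s + 7)] = -11(s − 4) / (11(s + 7)).
So |(-3s - 10)/(s + 7) + 2| = 11|s − 4| / (11·|s + 7|).
Require delta ≤ 11/2, so |s + 7| ≥ |11| − |s − 4| > 11 − 11/2 = 11/2.
Hence |(-3s - 10)/(s + 7) + 2| < 11|s − 4|/(11·(11/2)) = (2/11)|s − 4|, which is < eps once |s − 4| < (11/2)eps.
Take delta = min(11/2, (11/2)eps). Then 0 < |s − 4| < delta forces both bounds, so |(-3s - 10)/(s + 7) + 2| < eps.

delta = min(11/2, (11/2)eps)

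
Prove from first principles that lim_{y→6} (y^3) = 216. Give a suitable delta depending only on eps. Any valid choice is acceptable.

delta = min(2, eps/148)

Suppose eps > 0. We seek delta > 0 with 0 < |y − 6| < delta ⇒ |y^3 − 216| < eps.
Factor: y^3 − 216 = (y − 6)(y^2 + 6y + 36), so |y^3 − 216| = |y − 6|·|y^2 + 6y + 36|.
Impose delta ≤ 2 so that |y| < 8; then |y^2 + 6y + 36| ≤ 148.
Hence |y^3 − 216| ≤ 148|y − 6|, which is < eps once |y − 6| < eps/148.
Take delta = min(2, eps/148). If 0 < |y − 6| < delta then both bounds hold and |y^3 − 216| ≤ 148|y − 6| < 148·(eps/148) = eps.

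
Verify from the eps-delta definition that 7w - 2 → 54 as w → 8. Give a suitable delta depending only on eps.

Let eps > 0. We need delta > 0 so that 0 < |w − 8| < delta implies |(7w - 2) − 54| < eps.
|(7w - 2) − 54| = |7w - 56| = 7|w − 8|.
So 7|w − 8| < eps exactly when |w − 8| < eps/7.
Choosing delta = eps/7 gives |(7w - 2) − 54| = 7|w − 8| < eps whenever |w − 8| < delta.

delta = eps/7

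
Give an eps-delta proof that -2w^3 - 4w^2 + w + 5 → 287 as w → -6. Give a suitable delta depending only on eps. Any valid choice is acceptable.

delta = min(1, eps/201)

Suppose eps > 0. We want delta > 0 such that 0 < |w + 6| < delta implies |(-2w^3 - 4w^2 + w + 5) − 287| < eps.
(-2w^3 - 4w^2 + w + 5) − 287 = -2w^3 - 4w^2 + w - 282 = (w + 6)(-2w^2 + 8w - 47).
So |(-2w^3 - 4w^2 + w + 5) − 287| = |w + 6|·|-2w^2 + 8w - 47|.
Assume first that |w + 6| < 1, so |w| < 7. Then |-2w^2 + 8w - 47| ≤ 2·7^2 + 8·7 + 47 = 201.
Hence |(-2w^3 - 4w^2 + w + 5) − 287| ≤ 201|w + 6| < eps provided |w + 6| < eps/201.
Choosing delta = min(1, eps/201) ensures both conditions, hence |(-2w^3 - 4w^2 + w + 5) − 287| < eps.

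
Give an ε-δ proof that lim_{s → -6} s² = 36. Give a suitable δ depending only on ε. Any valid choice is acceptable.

Let ε > 0. We seek δ > 0 with 0 < |s + 6| < δ ⇒ |s² − 36| < ε.
Factor: s² − 36 = (s + 6)(s - 6), so |s² − 36| = |s + 6|·|s - 6|.
Restrict δ ≤ 1. Then |s + 6| < 1 gives |s| < 7, so by the triangle inequality |s - 6| ≤ 7 + 6 = 13.
Hence |s² − 36| ≤ 13|s + 6|, which is < ε once |s + 6| < ε/13.
Take δ = min(1, ε/13). If 0 < |s + 6| < δ then both bounds hold and |s² − 36| ≤ 13|s + 6| < 13·(ε/13) = ε.

δ = min(1, ε/13)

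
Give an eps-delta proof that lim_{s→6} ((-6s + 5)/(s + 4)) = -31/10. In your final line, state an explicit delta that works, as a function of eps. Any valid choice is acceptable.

delta = min(5, (50/29)eps)

Let eps > 0 be given. We want delta > 0 with 0 < |s − 6| < delta ⇒ |(-6s + 5)/(s + 4) + 31/10| < eps.
Combining over a common denominator, (-6s + 5)/(s + 4) + 31/10 = [(-6s + 5)·10 − (-31)·(s + 4)] / [10·(s + 4)] = -29(s − 6) / (10(s + 4)).
So |(-6s + 5)/(s + 4) + 31/10| = 29|s − 6| / (10·|s + 4|).
Require delta ≤ 5, so |s + 4| ≥ |10| − |s − 6| > 10 − 5 = 5.
Hence |(-6s + 5)/(s + 4) + 31/10| < 29|s − 6|/(10·5) = (29/50)|s − 6|, which is < eps once |s − 6| < (50/29)eps.
Take delta = min(5, (50/29)eps). Then 0 < |s − 6| < delta forces both bounds, so |(-6s + 5)/(s + 4) + 31/10| < eps.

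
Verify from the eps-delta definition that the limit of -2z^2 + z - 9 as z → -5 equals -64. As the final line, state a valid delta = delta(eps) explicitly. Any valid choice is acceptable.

delta = min(2, eps/25)

Suppose eps > 0. We want delta > 0 such that 0 < |z + 5| < delta implies |(-2z^2 + z - 9) + 64| < eps.
(-2z^2 + z - 9) + 64 = -2z^2 + z + 55 = (z + 5)(-2z + 11).
So |(-2z^2 + z - 9) + 64| = |z + 5|·|-2z + 11|.
Assume first that |z + 5| < 2, so |z| < 7. Then |-2z + 11| ≤ 2·7 + 11 = 25.
Hence |(-2z^2 + z - 9) + 64| ≤ 25|z + 5| < eps provided |z + 5| < eps/25.
Choosing delta = min(2, eps/25) ensures both conditions, hence |(-2z^2 + z - 9) + 64| < eps.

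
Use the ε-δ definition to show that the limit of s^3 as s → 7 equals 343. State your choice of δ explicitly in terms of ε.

Let ε > 0 be given. We seek δ > 0 with 0 < |s − 7| < δ ⇒ |s^3 − 343| < ε.
Factor: s^3 − 343 = (s − 7)(s^2 + 7s + 49), so |s^3 − 343| = |s − 7|·|s^2 + 7s + 49|.
Impose δ ≤ 2 so that |s| < 9; then |s^2 + 7s + 49| ≤ 193.
Hence |s^3 − 343| ≤ 193|s − 7|, which is < ε once |s − 7| < ε/193.
Take δ = min(2, ε/193). If 0 < |s − 7| < δ then both bounds hold and |s^3 − 343| ≤ 193|s − 7| < 193·(ε/193) = ε.

δ = min(2, ε/193)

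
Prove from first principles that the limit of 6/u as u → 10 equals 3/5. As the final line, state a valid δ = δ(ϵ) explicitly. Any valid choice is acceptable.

δ = min(5, (25/3)ϵ)

Let ϵ > 0. We seek δ > 0 such that 0 < |u − 10| < δ implies |6/u − (3/5)| < ϵ.
|6/u − (3/5)| = 6·|10 − u|/(10·|u|) = 6|u − 10|/(10|u|).
Restrict δ ≤ 5. Then |u − 10| < 5 gives |u| > 5, so 10|u| > 50.
Then |6/u − (3/5)| < 6|u − 10|/50, which is < ϵ when |u − 10| < (25/3)ϵ.
Take δ = min(5, (25/3)ϵ). Then 0 < |u − 10| < δ gives both |u − 10| < 5 and |u − 10| < (25/3)ϵ, so |6/u − (3/5)| < ϵ.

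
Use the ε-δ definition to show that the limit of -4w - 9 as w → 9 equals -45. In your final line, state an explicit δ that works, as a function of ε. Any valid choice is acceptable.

δ = ε/4

Suppose ε > 0. We need δ > 0 so that 0 < |w − 9| < δ implies |(-4w - 9) + 45| < ε.
Since (-4w - 9) + 45 = -4(w − 9), we have |(-4w - 9) + 45| = 4|w − 9|.
So 4|w − 9| < ε exactly when |w − 9| < ε/4.
Take δ = ε/4. If 0 < |w − 9| < δ then |(-4w - 9) + 45| = 4|w − 9| < 4·(ε/4) = ε.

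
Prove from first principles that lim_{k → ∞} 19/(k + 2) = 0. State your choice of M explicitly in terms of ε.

M = 19/ε

Let ε > 0. For k ≥ 1, |19/(k + 2) − 0| = 19/(k + 2) ≤ 19/k.
We need 19/k < ε, i.e. k > 19/ε.
Take M = 19/ε. If k > M then |19/(k + 2)| ≤ 19/k < ε.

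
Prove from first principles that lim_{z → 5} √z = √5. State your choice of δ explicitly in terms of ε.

Fix ε > 0. We want δ > 0 such that 0 < |z − 5| < δ implies |√z − √5| < ε.
Multiplying by the conjugate, |√z − √5| = |z − 5|/(√z + √5).
Restrict δ ≤ 5 so that |z − 5| < 5 forces z > 0, and then √z + √5 > √5.
Hence |√z − √5| < |z − 5|/√5, which is < ε once |z − 5| < √5·ε.
Take δ = min(5, √5·ε). If 0 < |z − 5| < δ then z > 0 and |√z − √5| < |z − 5|/√5 < ε.

δ = min(5, √5·ε)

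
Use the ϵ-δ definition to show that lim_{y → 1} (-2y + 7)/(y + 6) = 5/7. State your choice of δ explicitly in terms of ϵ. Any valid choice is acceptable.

δ = min(7/2, (49/38)ϵ)

Suppose ϵ > 0. We want δ > 0 with 0 < |y − 1| < δ ⇒ |(-2y + 7)/(y + 6) − (5/7)| < ϵ.
Combining over a common denominator, (-2y + 7)/(y + 6) − (5/7) = [(-2y + 7)·7 − 5·(y + 6)] / [7·(y + 6)] = -19(y − 1) / (7(y + 6)).
So |(-2y + 7)/(y + 6) − (5/7)| = 19|y − 1| / (7·|y + 6|).
Require δ ≤ 7/2, so |y + 6| ≥ |7| − |y − 1| > 7 − 7/2 = 7/2.
Hence |(-2y + 7)/(y + 6) − (5/7)| < 19|y − 1|/(7·(7/2)) = (38/49)|y − 1|, which is < ϵ once |y − 1| < (49/38)ϵ.
Take δ = min(7/2, (49/38)ϵ). Then 0 < |y − 1| < δ forces both bounds, so |(-2y + 7)/(y + 6) − (5/7)| < ϵ.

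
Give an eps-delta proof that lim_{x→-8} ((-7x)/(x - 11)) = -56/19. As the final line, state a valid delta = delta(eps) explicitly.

Let eps > 0. We want delta > 0 with 0 < |x + 8| < delta ⇒ |(-7x)/(x - 11) + 56/19| < eps.
Combining over a common denominator, (-7x)/(x - 11) + 56/19 = [(-7x)·(-19) − 56·(x - 11)] / [(-19)·(x - 11)] = 77(x + 8) / ((-19)(x - 11)).
So |(-7x)/(x - 11) + 56/19| = 77|x + 8| / (19·|x − 11|).
Require delta ≤ 19/2, so |x − 11| ≥ |-19| − |x + 8| > 19 − 19/2 = 19/2.
Hence |(-7x)/(x - 11) + 56/19| < 77|x + 8|/(19·(19/2)) = (154/361)|x + 8|, which is < eps once |x + 8| < (361/154)eps.
Take delta = min(19/2, (361/154)eps). Then 0 < |x + 8| < delta forces both bounds, so |(-7x)/(x - 11) + 56/19| < eps.

delta = min(19/2, (361/154)eps)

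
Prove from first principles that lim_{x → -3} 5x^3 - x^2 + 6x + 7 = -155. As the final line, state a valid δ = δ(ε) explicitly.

δ = min(1, ε/198)

Suppose ε > 0. We want δ > 0 such that 0 < |x + 3| < δ implies |(5x^3 - x^2 + 6x + 7) + 155| < ε.
(5x^3 - x^2 + 6x + 7) + 155 = 5x^3 - x^2 + 6x + 162 = (x + 3)(5x^2 - 16x + 54).
So |(5x^3 - x^2 + 6x + 7) + 155| = |x + 3|·|5x^2 - 16x + 54|.
Require δ ≤ 1. Then |x + 3| < 1 gives |x| < 4, and by the triangle inequality |5x^2 - 16x + 54| ≤ 5·4^2 + 16·4 + 54 = 198.
Hence |(5x^3 - x^2 + 6x + 7) + 155| ≤ 198|x + 3| < ε provided |x + 3| < ε/198.
Choosing δ = min(1, ε/198) ensures both conditions, hence |(5x^3 - x^2 + 6x + 7) + 155| < ε.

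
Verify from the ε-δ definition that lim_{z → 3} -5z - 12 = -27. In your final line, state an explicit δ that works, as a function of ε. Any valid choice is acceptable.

δ = ε/5

Let ε > 0. We need δ > 0 so that 0 < |z − 3| < δ implies |(-5z - 12) + 27| < ε.
|(-5z - 12) + 27| = |-5z + 15| = 5|z − 3|.
Thus it suffices that |z − 3| < ε/5.
Take δ = ε/5. If 0 < |z − 3| < δ then |(-5z - 12) + 27| = 5|z − 3| < 5·(ε/5) = ε.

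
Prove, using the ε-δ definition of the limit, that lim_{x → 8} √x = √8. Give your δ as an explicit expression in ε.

δ = min(8, √8·ε)

Fix ε > 0. We want δ > 0 such that 0 < |x − 8| < δ implies |√x − √8| < ε.
Rationalise: √x − √8 = (x − 8)/(√x + √8), so |√x − √8| = |x − 8|/(√x + √8).
Restrict δ ≤ 8 so that |x − 8| < 8 forces x > 0, and then √x + √8 > √8.
Hence |√x − √8| < |x − 8|/√8, which is < ε once |x − 8| < √8·ε.
Take δ = min(8, √8·ε). If 0 < |x − 8| < δ then x > 0 and |√x − √8| < |x − 8|/√8 < ε.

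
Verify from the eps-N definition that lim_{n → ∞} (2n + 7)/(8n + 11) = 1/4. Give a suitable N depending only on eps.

Fix eps > 0. For n ≥ 1, |(2n + 7)/(8n + 11) − (1/4)| = |34|/(8(8n + 11)) = 34/(8(8n + 11)).
Since 8n + 11 ≥ 8n for n ≥ 1, this is ≤ 34/(8·8n) = (17/32)/n.
So |(2n + 7)/(8n + 11) − (1/4)| < eps whenever n > (17/32)/eps.
Take N = (17/32)/eps. If n > N then |(2n + 7)/(8n + 11) − (1/4)| ≤ (17/32)/n < eps.

N = (17/32)/eps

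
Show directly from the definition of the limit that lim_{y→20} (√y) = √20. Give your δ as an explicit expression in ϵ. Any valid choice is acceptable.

δ = min(20, √20·ϵ)

Let ϵ > 0 be given. We want δ > 0 such that 0 < |y − 20| < δ implies |√y − √20| < ϵ.
Rationalise: √y − √20 = (y − 20)/(√y + √20), so |√y − √20| = |y − 20|/(√y + √20).
Restrict δ ≤ 20 so that |y − 20| < 20 forces y > 0, and then √y + √20 > √20.
Hence |√y − √20| < |y − 20|/√20, which is < ϵ once |y − 20| < √20·ϵ.
Take δ = min(20, √20·ϵ). If 0 < |y − 20| < δ then y > 0 and |√y − √20| < |y − 20|/√20 < ϵ.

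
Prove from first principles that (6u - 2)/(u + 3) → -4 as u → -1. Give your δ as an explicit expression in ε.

Suppose ε > 0. We want δ > 0 with 0 < |u + 1| < δ ⇒ |(6u - 2)/(u + 3) + 4| < ε.
Combining over a common denominator, (6u - 2)/(u + 3) + 4 = [(6u - 2)·2 − (-8)·(u + 3)] / [2·(u + 3)] = 20(u + 1) / (2(u + 3)).
So |(6u - 2)/(u + 3) + 4| = 20|u + 1| / (2·|u + 3|).
Restrict δ ≤ 1. Then |u + 1| < 1 gives |u + 3| = |(u + 1) + 2| ≥ 2 − 1 = 1.
Hence |(6u - 2)/(u + 3) + 4| < 20|u + 1|/(2·1) = 10|u + 1|, which is < ε once |u + 1| < (1/10)ε.
Take δ = min(1, (1/10)ε). Then 0 < |u + 1| < δ forces both bounds, so |(6u - 2)/(u + 3) + 4| < ε.

δ = min(1, (1/10)ε)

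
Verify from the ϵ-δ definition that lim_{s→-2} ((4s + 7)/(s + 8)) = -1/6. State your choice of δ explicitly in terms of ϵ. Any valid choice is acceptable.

δ = min(3, (18/25)ϵ)

Suppose ϵ > 0. We want δ > 0 with 0 < |s + 2| < δ ⇒ |(4s + 7)/(s + 8) + 1/6| < ϵ.
Combining over a common denominator, (4s + 7)/(s + 8) + 1/6 = [(4s + 7)·6 − (-1)·(s + 8)] / [6·(s + 8)] = 25(s + 2) / (6(s + 8)).
So |(4s + 7)/(s + 8) + 1/6| = 25|s + 2| / (6·|s + 8|).
Require δ ≤ 3, so |s + 8| ≥ |6| − |s + 2| > 6 − 3 = 3.
Hence |(4s + 7)/(s + 8) + 1/6| < 25|s + 2|/(6·3) = (25/18)|s + 2|, which is < ϵ once |s + 2| < (18/25)ϵ.
Take δ = min(3, (18/25)ϵ). Then 0 < |s + 2| < δ forces both bounds, so |(4s + 7)/(s + 8) + 1/6| < ϵ.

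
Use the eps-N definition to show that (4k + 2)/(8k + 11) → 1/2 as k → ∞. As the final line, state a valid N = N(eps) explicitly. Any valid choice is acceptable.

Let eps > 0. For k ≥ 1, |(4k + 2)/(8k + 11) − (1/2)| = |-28|/(8(8k + 11)) = 28/(8(8k + 11)).
Since 8k + 11 ≥ 8k for k ≥ 1, this is ≤ 28/(8·8k) = (7/16)/k.
So |(4k + 2)/(8k + 11) − (1/2)| < eps whenever k > (7/16)/eps.
Take N = (7/16)/eps. If k > N then |(4k + 2)/(8k + 11) − (1/2)| ≤ (7/16)/k < eps.

N = (7/16)/eps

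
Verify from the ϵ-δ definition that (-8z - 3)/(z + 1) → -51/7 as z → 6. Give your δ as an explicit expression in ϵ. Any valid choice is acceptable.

δ = min(7/2, (49/10)ϵ)

Suppose ϵ > 0. We want δ > 0 with 0 < |z − 6| < δ ⇒ |(-8z - 3)/(z + 1) + 51/7| < ϵ.
Combining over a common denominator, (-8z - 3)/(z + 1) + 51/7 = [(-8z - 3)·7 − (-51)·(z + 1)] / [7·(z + 1)] = -5(z − 6) / (7(z + 1)).
So |(-8z - 3)/(z + 1) + 51/7| = 5|z − 6| / (7·|z + 1|).
Restrict δ ≤ 7/2. Then |z − 6| < 7/2 gives |z + 1| = |(z − 6) + 7| ≥ 7 − 7/2 = 7/2.
Hence |(-8z - 3)/(z + 1) + 51/7| < 5|z − 6|/(7·(7/2)) = (10/49)|z − 6|, which is < ϵ once |z − 6| < (49/10)ϵ.
Take δ = min(7/2, (49/10)ϵ). Then 0 < |z − 6| < δ forces both bounds, so |(-8z - 3)/(z + 1) + 51/7| < ϵ.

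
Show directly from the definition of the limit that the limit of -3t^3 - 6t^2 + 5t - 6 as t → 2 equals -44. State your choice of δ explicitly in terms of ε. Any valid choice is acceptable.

Suppose ε > 0. We want δ > 0 such that 0 < |t − 2| < δ implies |(-3t^3 - 6t^2 + 5t - 6) + 44| < ε.
(-3t^3 - 6t^2 + 5t - 6) + 44 = -3t^3 - 6t^2 + 5t + 38 = (t − 2)(-3t^2 - 12t - 19).
So |(-3t^3 - 6t^2 + 5t - 6) + 44| = |t − 2|·|-3t^2 - 12t - 19|.
Require δ ≤ 1. Then |t − 2| < 1 gives |t| < 3, and by the triangle inequality |-3t^2 - 12t - 19| ≤ 3·3^2 + 12·3 + 19 = 82.
Hence |(-3t^3 - 6t^2 + 5t - 6) + 44| ≤ 82|t − 2| < ε provided |t − 2| < ε/82.
Choosing δ = min(1, ε/82) ensures both conditions, hence |(-3t^3 - 6t^2 + 5t - 6) + 44| < ε.

δ = min(1, ε/82)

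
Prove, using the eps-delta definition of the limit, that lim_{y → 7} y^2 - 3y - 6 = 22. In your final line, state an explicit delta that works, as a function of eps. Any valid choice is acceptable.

Let eps > 0. We want delta > 0 such that 0 < |y − 7| < delta implies |(y^2 - 3y - 6) − 22| < eps.
(y^2 - 3y - 6) − 22 = y^2 - 3y - 28 = (y − 7)(y + 4).
So |(y^2 - 3y - 6) − 22| = |y − 7|·|y + 4|.
Assume first that |y − 7| < 1, so |y| < 8. Then |y + 4| ≤ 8 + 4 = 12.
Hence |(y^2 - 3y - 6) − 22| ≤ 12|y − 7| < eps provided |y − 7| < eps/12.
Take delta = min(1, eps/12). Then 0 < |y − 7| < delta gives both |y − 7| < 1 and |y − 7| < eps/12, so |(y^2 - 3y - 6) − 22| < eps.

delta = min(1, eps/12)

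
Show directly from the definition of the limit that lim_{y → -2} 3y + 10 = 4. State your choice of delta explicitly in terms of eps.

delta = eps/3

Suppose eps > 0. We need delta > 0 so that 0 < |y + 2| < delta implies |(3y + 10) − 4| < eps.
|(3y + 10) − 4| = |3y + 6| = 3|y + 2|.
So 3|y + 2| < eps exactly when |y + 2| < eps/3.
Choosing delta = eps/3 gives |(3y + 10) − 4| = 3|y + 2| < eps whenever |y + 2| < delta.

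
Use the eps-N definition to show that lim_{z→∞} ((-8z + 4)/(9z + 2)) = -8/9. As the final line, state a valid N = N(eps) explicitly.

N = (52/81)/eps

Let eps > 0 be given. We seek N > 0 such that z > N implies |(-8z + 4)/(9z + 2) + 8/9| < eps.
(-8z + 4)/(9z + 2) + 8/9 = (9(-8z + 4) − (-8)(9z + 2)) / (9(9z + 2)) = 52/(9(9z + 2)).
For z > 0 we have 9z + 2 > 9z, so |(-8z + 4)/(9z + 2) + 8/9| = 52/(9(9z + 2)) < 52/(9·9z) = (52/81)/z.
Thus |(-8z + 4)/(9z + 2) + 8/9| < eps whenever z > (52/81)/eps.
Take N = (52/81)/eps. If z > N then |(-8z + 4)/(9z + 2) + 8/9| < (52/81)/z < eps.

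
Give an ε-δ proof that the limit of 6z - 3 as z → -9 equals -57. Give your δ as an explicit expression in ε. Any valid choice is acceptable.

Let ε > 0 be given. We need δ > 0 so that 0 < |z + 9| < δ implies |(6z - 3) + 57| < ε.
Since (6z - 3) + 57 = 6(z + 9), we have |(6z - 3) + 57| = 6|z + 9|.
Thus it suffices that |z + 9| < ε/6.
Choosing δ = ε/6 gives |(6z - 3) + 57| = 6|z + 9| < ε whenever |z + 9| < δ.

δ = ε/6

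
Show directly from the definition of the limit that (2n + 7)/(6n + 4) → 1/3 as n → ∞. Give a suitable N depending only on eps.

N = (17/18)/eps

Suppose eps > 0. For n ≥ 1, |(2n + 7)/(6n + 4) − (1/3)| = |34|/(6(6n + 4)) = 34/(6(6n + 4)).
Since 6n + 4 ≥ 6n for n ≥ 1, this is ≤ 34/(6·6n) = (17/18)/n.
So |(2n + 7)/(6n + 4) − (1/3)| < eps whenever n > (17/18)/eps.
Take N = (17/18)/eps. If n > N then |(2n + 7)/(6n + 4) − (1/3)| ≤ (17/18)/n < eps.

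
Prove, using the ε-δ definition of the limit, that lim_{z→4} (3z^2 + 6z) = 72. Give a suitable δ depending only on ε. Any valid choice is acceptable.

δ = min(2, ε/36)

Let ε > 0 be given. We want δ > 0 such that 0 < |z − 4| < δ implies |(3z^2 + 6z) − 72| < ε.
(3z^2 + 6z) − 72 = 3z^2 + 6z - 72 = (z − 4)(3z + 18).
So |(3z^2 + 6z) − 72| = |z − 4|·|3z + 18|.
Require δ ≤ 2. Then |z − 4| < 2 gives |z| < 6, and by the triangle inequality |3z + 18| ≤ 3·6 + 18 = 36.
Hence |(3z^2 + 6z) − 72| ≤ 36|z − 4| < ε provided |z − 4| < ε/36.
Choosing δ = min(2, ε/36) ensures both conditions, hence |(3z^2 + 6z) − 72| < ε.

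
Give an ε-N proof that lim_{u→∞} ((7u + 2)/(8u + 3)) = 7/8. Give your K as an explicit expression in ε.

K = (5/64)/ε

Fix ε > 0. We seek K > 0 such that u > K implies |(7u + 2)/(8u + 3) − (7/8)| < ε.
(7u + 2)/(8u + 3) − (7/8) = (8(7u + 2) − 7(8u + 3)) / (8(8u + 3)) = -5/(8(8u + 3)).
For u > 0 we have 8u + 3 > 8u, so |(7u + 2)/(8u + 3) − (7/8)| = 5/(8(8u + 3)) < 5/(8·8u) = (5/64)/u.
Thus |(7u + 2)/(8u + 3) − (7/8)| < ε whenever u > (5/64)/ε.
Take K = (5/64)/ε. If u > K then |(7u + 2)/(8u + 3) − (7/8)| < (5/64)/u < ε.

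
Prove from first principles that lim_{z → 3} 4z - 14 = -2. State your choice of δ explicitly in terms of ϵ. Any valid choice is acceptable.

Fix ϵ > 0. We need δ > 0 so that 0 < |z − 3| < δ implies |(4z - 14) + 2| < ϵ.
|(4z - 14) + 2| = |4z - 12| = 4|z − 3|.
Thus it suffices that |z − 3| < ϵ/4.
Choosing δ = ϵ/4 gives |(4z - 14) + 2| = 4|z − 3| < ϵ whenever |z − 3| < δ.

δ = ϵ/4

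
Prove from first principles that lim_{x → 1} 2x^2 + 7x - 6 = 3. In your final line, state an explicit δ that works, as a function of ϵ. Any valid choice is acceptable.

δ = min(1, ϵ/13)

Fix ϵ > 0. We want δ > 0 such that 0 < |x − 1| < δ implies |(2x^2 + 7x - 6) − 3| < ϵ.
(2x^2 + 7x - 6) − 3 = 2x^2 + 7x - 9 = (x − 1)(2x + 9).
So |(2x^2 + 7x - 6) − 3| = |x − 1|·|2x + 9|.
Assume first that |x − 1| < 1, so |x| < 2. Then |2x + 9| ≤ 2·2 + 9 = 13.
Hence |(2x^2 + 7x - 6) − 3| ≤ 13|x − 1| < ϵ provided |x − 1| < ϵ/13.
Take δ = min(1, ϵ/13). Then 0 < |x − 1| < δ gives both |x − 1| < 1 and |x − 1| < ϵ/13, so |(2x^2 + 7x - 6) − 3| < ϵ.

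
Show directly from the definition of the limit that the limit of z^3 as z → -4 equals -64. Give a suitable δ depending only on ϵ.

Let ϵ > 0. We seek δ > 0 with 0 < |z + 4| < δ ⇒ |z^3 + 64| < ϵ.
Factor: z^3 + 64 = (z + 4)(z^2 - 4z + 16), so |z^3 + 64| = |z + 4|·|z^2 - 4z + 16|.
Impose δ ≤ 1 so that |z| < 5; then |z^2 - 4z + 16| ≤ 61.
Hence |z^3 + 64| ≤ 61|z + 4|, which is < ϵ once |z + 4| < ϵ/61.
Take δ = min(1, ϵ/61). If 0 < |z + 4| < δ then both bounds hold and |z^3 + 64| ≤ 61|z + 4| < 61·(ϵ/61) = ϵ.

δ = min(1, ϵ/61)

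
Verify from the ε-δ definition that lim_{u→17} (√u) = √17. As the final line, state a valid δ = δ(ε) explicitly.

Let ε > 0. We want δ > 0 such that 0 < |u − 17| < δ implies |√u − √17| < ε.
Rationalise: √u − √17 = (u − 17)/(√u + √17), so |√u − √17| = |u − 17|/(√u + √17).
Restrict δ ≤ 17 so that |u − 17| < 17 forces u > 0, and then √u + √17 > √17.
Hence |√u − √17| < |u − 17|/√17, which is < ε once |u − 17| < √17·ε.
Take δ = min(17, √17·ε). If 0 < |u − 17| < δ then u > 0 and |√u − √17| < |u − 17|/√17 < ε.

δ = min(17, √17·ε)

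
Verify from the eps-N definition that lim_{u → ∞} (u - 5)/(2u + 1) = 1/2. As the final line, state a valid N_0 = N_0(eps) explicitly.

Let eps > 0. We seek N_0 > 0 such that u > N_0 implies |(u - 5)/(2u + 1) − (1/2)| < eps.
(u - 5)/(2u + 1) − (1/2) = (2(u - 5) − (2u + 1)) / (2(2u + 1)) = -11/(2(2u + 1)).
For u > 0 we have 2u + 1 > 2u, so |(u - 5)/(2u + 1) − (1/2)| = 11/(2(2u + 1)) < 11/(2·2u) = (11/4)/u.
Thus |(u - 5)/(2u + 1) − (1/2)| < eps whenever u > (11/4)/eps.
Take N_0 = (11/4)/eps. If u > N_0 then |(u - 5)/(2u + 1) − (1/2)| < (11/4)/u < eps.

N_0 = (11/4)/eps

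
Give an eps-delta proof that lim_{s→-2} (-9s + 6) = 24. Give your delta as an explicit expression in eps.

delta = eps/9

Suppose eps > 0. We need delta > 0 so that 0 < |s + 2| < delta implies |(-9s + 6) − 24| < eps.
Since (-9s + 6) − 24 = -9(s + 2), we have |(-9s + 6) − 24| = 9|s + 2|.
Thus it suffices that |s + 2| < eps/9.
Take delta = eps/9. If 0 < |s + 2| < delta then |(-9s + 6) − 24| = 9|s + 2| < 9·(eps/9) = eps.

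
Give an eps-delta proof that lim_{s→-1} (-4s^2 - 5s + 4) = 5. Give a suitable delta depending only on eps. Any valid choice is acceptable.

delta = min(2, eps/13)

Suppose eps > 0. We want delta > 0 such that 0 < |s + 1| < delta implies |(-4s^2 - 5s + 4) − 5| < eps.
(-4s^2 - 5s + 4) − 5 = -4s^2 - 5s - 1 = (s + 1)(-4s - 1).
So |(-4s^2 - 5s + 4) − 5| = |s + 1|·|-4s - 1|.
Require delta ≤ 2. Then |s + 1| < 2 gives |s| < 3, and by the triangle inequality |-4s - 1| ≤ 4·3 + 1 = 13.
Hence |(-4s^2 - 5s + 4) − 5| ≤ 13|s + 1| < eps provided |s + 1| < eps/13.
Take delta = min(2, eps/13). Then 0 < |s + 1| < delta gives both |s + 1| < 2 and |s + 1| < eps/13, so |(-4s^2 - 5s + 4) − 5| < eps.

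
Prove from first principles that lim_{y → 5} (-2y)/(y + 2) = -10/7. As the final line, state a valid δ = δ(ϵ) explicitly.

δ = min(7/2, (49/8)ϵ)

Fix ϵ > 0. We want δ > 0 with 0 < |y − 5| < δ ⇒ |(-2y)/(y + 2) + 10/7| < ϵ.
Combining over a common denominator, (-2y)/(y + 2) + 10/7 = [(-2y)·7 − (-10)·(y + 2)] / [7·(y + 2)] = -4(y − 5) / (7(y + 2)).
So |(-2y)/(y + 2) + 10/7| = 4|y − 5| / (7·|y + 2|).
Require δ ≤ 7/2, so |y + 2| ≥ |7| − |y − 5| > 7 − 7/2 = 7/2.
Hence |(-2y)/(y + 2) + 10/7| < 4|y − 5|/(7·(7/2)) = (8/49)|y − 5|, which is < ϵ once |y − 5| < (49/8)ϵ.
Take δ = min(7/2, (49/8)ϵ). Then 0 < |y − 5| < δ forces both bounds, so |(-2y)/(y + 2) + 10/7| < ϵ.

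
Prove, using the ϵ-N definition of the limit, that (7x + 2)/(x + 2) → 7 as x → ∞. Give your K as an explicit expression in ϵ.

Suppose ϵ > 0. We seek K > 0 such that x > K implies |(7x + 2)/(x + 2) − 7| < ϵ.
(7x + 2)/(x + 2) − 7 = ((7x + 2) − 7(x + 2)) / ((x + 2)) = -12/((x + 2)).
For x > 0 we have x + 2 > x, so |(7x + 2)/(x + 2) − 7| = 12/((x + 2)) < 12/(x) = 12/x.
Thus |(7x + 2)/(x + 2) − 7| < ϵ whenever x > 12/ϵ.
Take K = 12/ϵ. If x > K then |(7x + 2)/(x + 2) − 7| < 12/x < ϵ.

K = 12/ϵ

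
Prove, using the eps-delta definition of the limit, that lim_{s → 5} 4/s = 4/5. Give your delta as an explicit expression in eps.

delta = min(5/2, (25/8)eps)

Fix eps > 0. We seek delta > 0 such that 0 < |s − 5| < delta implies |4/s − (4/5)| < eps.
|4/s − (4/5)| = 4·|5 − s|/(5·|s|) = 4|s − 5|/(5|s|).
Restrict delta ≤ 5/2. Then |s − 5| < 5/2 gives |s| > 5/2, so 5|s| > 25/2.
Then |4/s − (4/5)| < 4|s − 5|/(25/2), which is < eps when |s − 5| < (25/8)eps.
Take delta = min(5/2, (25/8)eps). Then 0 < |s − 5| < delta gives both |s − 5| < 5/2 and |s − 5| < (25/8)eps, so |4/s − (4/5)| < eps.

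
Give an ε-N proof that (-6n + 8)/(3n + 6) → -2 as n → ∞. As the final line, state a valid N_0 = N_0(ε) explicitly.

N_0 = (20/3)/ε

Fix ε > 0. For n ≥ 1, |(-6n + 8)/(3n + 6) + 2| = |60|/(3(3n + 6)) = 60/(3(3n + 6)).
Since 3n + 6 ≥ 3n for n ≥ 1, this is ≤ 60/(3·3n) = (20/3)/n.
So |(-6n + 8)/(3n + 6) + 2| < ε whenever n > (20/3)/ε.
Take N_0 = (20/3)/ε. If n > N_0 then |(-6n + 8)/(3n + 6) + 2| ≤ (20/3)/n < ε.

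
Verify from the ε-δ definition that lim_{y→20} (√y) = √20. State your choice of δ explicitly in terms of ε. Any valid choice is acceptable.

Suppose ε > 0. We want δ > 0 such that 0 < |y − 20| < δ implies |√y − √20| < ε.
Multiplying by the conjugate, |√y − √20| = |y − 20|/(√y + √20).
Restrict δ ≤ 20 so that |y − 20| < 20 forces y > 0, and then √y + √20 > √20.
Hence |√y − √20| < |y − 20|/√20, which is < ε once |y − 20| < √20·ε.
Take δ = min(20, √20·ε). If 0 < |y − 20| < δ then y > 0 and |√y − √20| < |y − 20|/√20 < ε.

δ = min(20, √20·ε)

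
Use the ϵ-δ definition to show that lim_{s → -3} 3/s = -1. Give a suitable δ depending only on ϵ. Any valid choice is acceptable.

Suppose ϵ > 0. We seek δ > 0 such that 0 < |s + 3| < δ implies |3/s + 1| < ϵ.
|3/s + 1| = 3·|-3 − s|/(3·|s|) = 3|s + 3|/(3|s|).
Require δ ≤ 3/2 so that |s| > 3 − 3/2 = 3/2, hence 3|s| > 9/2.
Then |3/s + 1| < 3|s + 3|/(9/2), which is < ϵ when |s + 3| < (3/2)ϵ.
Take δ = min(3/2, (3/2)ϵ). Then 0 < |s + 3| < δ gives both |s + 3| < 3/2 and |s + 3| < (3/2)ϵ, so |3/s + 1| < ϵ.

δ = min(3/2, (3/2)ϵ)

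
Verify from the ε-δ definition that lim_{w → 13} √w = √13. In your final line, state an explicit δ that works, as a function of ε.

δ = min(13, √13·ε)

Suppose ε > 0. We want δ > 0 such that 0 < |w − 13| < δ implies |√w − √13| < ε.
Multiplying by the conjugate, |√w − √13| = |w − 13|/(√w + √13).
Restrict δ ≤ 13 so that |w − 13| < 13 forces w > 0, and then √w + √13 > √13.
Hence |√w − √13| < |w − 13|/√13, which is < ε once |w − 13| < √13·ε.
Take δ = min(13, √13·ε). If 0 < |w − 13| < δ then w > 0 and |√w − √13| < |w − 13|/√13 < ε.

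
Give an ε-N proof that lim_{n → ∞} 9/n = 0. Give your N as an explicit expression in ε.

Suppose ε > 0. For n ≥ 1, |9/n − 0| = 9/(n) ≤ 9/n.
We need 9/n < ε, i.e. n > 9/ε.
Take N = 9/ε. If n > N then |9/n| ≤ 9/n < ε.

N = 9/ε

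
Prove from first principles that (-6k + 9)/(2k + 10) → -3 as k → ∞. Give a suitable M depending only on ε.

M = (39/2)/ε

Fix ε > 0. For k ≥ 1, |(-6k + 9)/(2k + 10) + 3| = |78|/(2(2k + 10)) = 78/(2(2k + 10)).
Since 2k + 10 ≥ 2k for k ≥ 1, this is ≤ 78/(2·2k) = (39/2)/k.
So |(-6k + 9)/(2k + 10) + 3| < ε whenever k > (39/2)/ε.
Take M = (39/2)/ε. If k > M then |(-6k + 9)/(2k + 10) + 3| ≤ (39/2)/k < ε.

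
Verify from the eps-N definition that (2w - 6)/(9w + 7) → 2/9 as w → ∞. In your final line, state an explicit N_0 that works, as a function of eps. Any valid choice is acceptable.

Let eps > 0 be given. We seek N_0 > 0 such that w > N_0 implies |(2w - 6)/(9w + 7) − (2/9)| < eps.
(2w - 6)/(9w + 7) − (2/9) = (9(2w - 6) − 2(9w + 7)) / (9(9w + 7)) = -68/(9(9w + 7)).
For w > 0 we have 9w + 7 > 9w, so |(2w - 6)/(9w + 7) − (2/9)| = 68/(9(9w + 7)) < 68/(9·9w) = (68/81)/w.
Thus |(2w - 6)/(9w + 7) − (2/9)| < eps whenever w > (68/81)/eps.
Take N_0 = (68/81)/eps. If w > N_0 then |(2w - 6)/(9w + 7) − (2/9)| < (68/81)/w < eps.

N_0 = (68/81)/eps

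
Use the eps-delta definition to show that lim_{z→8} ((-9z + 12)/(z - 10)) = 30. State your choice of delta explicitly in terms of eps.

Suppose eps > 0. We want delta > 0 with 0 < |z − 8| < delta ⇒ |(-9z + 12)/(z - 10) − 30| < eps.
Combining over a common denominator, (-9z + 12)/(z - 10) − 30 = [(-9z + 12)·(-2) − (-60)·(z - 10)] / [(-2)·(z - 10)] = 78(z − 8) / ((-2)(z - 10)).
So |(-9z + 12)/(z - 10) − 30| = 78|z − 8| / (2·|z − 10|).
Require delta ≤ 1, so |z − 10| ≥ |-2| − |z − 8| > 2 − 1 = 1.
Hence |(-9z + 12)/(z - 10) − 30| < 78|z − 8|/(2·1) = 39|z − 8|, which is < eps once |z − 8| < (1/39)eps.
Take delta = min(1, (1/39)eps). Then 0 < |z − 8| < delta forces both bounds, so |(-9z + 12)/(z - 10) − 30| < eps.

delta = min(1, (1/39)eps)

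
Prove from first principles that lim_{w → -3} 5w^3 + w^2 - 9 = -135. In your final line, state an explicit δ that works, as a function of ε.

δ = min(2, ε/237)

Suppose ε > 0. We want δ > 0 such that 0 < |w + 3| < δ implies |(5w^3 + w^2 - 9) + 135| < ε.
(5w^3 + w^2 - 9) + 135 = 5w^3 + w^2 + 126 = (w + 3)(5w^2 - 14w + 42).
So |(5w^3 + w^2 - 9) + 135| = |w + 3|·|5w^2 - 14w + 42|.
Require δ ≤ 2. Then |w + 3| < 2 gives |w| < 5, and by the triangle inequality |5w^2 - 14w + 42| ≤ 5·5^2 + 14·5 + 42 = 237.
Hence |(5w^3 + w^2 - 9) + 135| ≤ 237|w + 3| < ε provided |w + 3| < ε/237.
Take δ = min(2, ε/237). Then 0 < |w + 3| < δ gives both |w + 3| < 2 and |w + 3| < ε/237, so |(5w^3 + w^2 - 9) + 135| < ε.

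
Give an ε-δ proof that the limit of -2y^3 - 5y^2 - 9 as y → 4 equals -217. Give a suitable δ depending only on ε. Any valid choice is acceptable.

Let ε > 0 be given. We want δ > 0 such that 0 < |y − 4| < δ implies |(-2y^3 - 5y^2 - 9) + 217| < ε.
(-2y^3 - 5y^2 - 9) + 217 = -2y^3 - 5y^2 + 208 = (y − 4)(-2y^2 - 13y - 52).
So |(-2y^3 - 5y^2 - 9) + 217| = |y − 4|·|-2y^2 - 13y - 52|.
Assume first that |y − 4| < 2, so |y| < 6. Then |-2y^2 - 13y - 52| ≤ 2·6^2 + 13·6 + 52 = 202.
Hence |(-2y^3 - 5y^2 - 9) + 217| ≤ 202|y − 4| < ε provided |y − 4| < ε/202.
Choosing δ = min(2, ε/202) ensures both conditions, hence |(-2y^3 - 5y^2 - 9) + 217| < ε.

δ = min(2, ε/202)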